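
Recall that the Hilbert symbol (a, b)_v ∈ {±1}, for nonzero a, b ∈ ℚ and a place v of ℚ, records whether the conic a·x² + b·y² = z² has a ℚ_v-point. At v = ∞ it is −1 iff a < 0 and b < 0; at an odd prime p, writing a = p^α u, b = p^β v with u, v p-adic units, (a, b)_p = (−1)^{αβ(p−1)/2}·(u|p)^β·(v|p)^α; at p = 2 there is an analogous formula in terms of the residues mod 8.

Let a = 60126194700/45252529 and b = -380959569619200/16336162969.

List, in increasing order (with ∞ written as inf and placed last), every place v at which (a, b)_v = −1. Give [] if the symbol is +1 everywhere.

[2, 3]

(a, b) ≡ (3, -33) mod (ℚ^×)²; places V = {2, 3, 5, 7, 11, 13, 19, 31, ∞}.
(a,b)_∞: sgn(3)=+, sgn(-33)=−, so +1.
(a,b)_2: α=2, β=8; u≡3, v≡7 (mod 8); ε(u)ε(v)=1·1, αω(v)=2·0, βω(u)=8·1; sum ≡ 1  ⇒  -1.
(a,b)_7: α=-2, u≡3; β=-2, v≡1 (mod 7); (3|7)=-1, (1|7)=+1; sign (−1)^0·-1^-2·+1^-2 = +1.
(a,b)_13: α=2, u≡10; β=2, v≡8 (mod 13); (10|13)=+1, (8|13)=-1; sign (−1)^0·+1^2·-1^2 = +1.
(a,b)_19: α=0, u≡3; β=-2, v≡11 (mod 19); (3|19)=-1, (11|19)=+1; sign (−1)^0·-1^-2·+1^0 = +1.
(a,b)_11: α=4, u≡5; β=5, v≡10 (mod 11); (5|11)=+1, (10|11)=-1; sign (−1)^0·+1^5·-1^4 = +1.
(a,b)_3: α=5, u≡1; β=7, v≡1 (mod 3); (1|3)=+1, (1|3)=+1; sign (−1)^1·+1^7·+1^5 = -1.
(a,b)_31: α=-4, u≡3; β=-4, v≡23 (mod 31); (3|31)=-1, (23|31)=-1; sign (−1)^0·-1^-4·-1^-4 = +1.
(a,b)_5: α=2, u≡2; β=2, v≡3 (mod 5); (2|5)=-1, (3|5)=-1; sign (−1)^0·-1^2·-1^2 = +1.
(3, -33 / ℚ) ramifies at {2, 3}: a division algebra.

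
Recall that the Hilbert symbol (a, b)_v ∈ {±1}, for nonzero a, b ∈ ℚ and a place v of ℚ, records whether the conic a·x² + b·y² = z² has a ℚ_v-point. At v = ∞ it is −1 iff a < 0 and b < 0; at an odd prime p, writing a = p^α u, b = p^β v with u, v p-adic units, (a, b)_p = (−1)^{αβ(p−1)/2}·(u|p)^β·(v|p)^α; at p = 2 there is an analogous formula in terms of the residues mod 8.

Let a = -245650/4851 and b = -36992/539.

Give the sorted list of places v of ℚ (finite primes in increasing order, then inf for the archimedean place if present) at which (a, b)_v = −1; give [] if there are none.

[17, inf]

Mod squares: a ≡ -374, b ≡ -22. Check v ∈ {∞, 2, 3, 5, 7, 11, 17}.
v=2: v_2(a)=1, v_2(b)=7; units ≡ 5, 5 (mod 8); ε·ε+αω+βω = 0·0+1·1+7·1 ≡ 0  ⇒  (a,b)_2 = +1.
v=∞: -374 < 0 and -22 < 0  ⇒  (a,b)_∞ = -1.
v=3: a=3^-2·(≡1), b=3^0·(≡2) mod 3; (1|3)=+1, (2|3)=-1; (−1)^{-2·0·1}·(+1)^0·(-1)^-2 = +1.
v=11: a=11^-1·(≡2), b=11^-1·(≡9) mod 11; (2|11)=-1, (9|11)=+1; (−1)^{-1·-1·5}·(-1)^-1·(+1)^-1 = +1.
v=7: a=7^-2·(≡1), b=7^-2·(≡6) mod 7; (1|7)=+1, (6|7)=-1; (−1)^{-2·-2·3}·(+1)^-2·(-1)^-2 = +1.
v=17: a=17^3·(≡3), b=17^2·(≡12) mod 17; (3|17)=-1, (12|17)=-1; (−1)^{3·2·8}·(-1)^2·(-1)^3 = -1.
v=5: a=5^2·(≡4), b=5^0·(≡2) mod 5; (4|5)=+1, (2|5)=-1; (−1)^{2·0·2}·(+1)^0·(-1)^2 = +1.
|Ram(-374, -22)| = 2, even; anisotropic at {17, ∞}.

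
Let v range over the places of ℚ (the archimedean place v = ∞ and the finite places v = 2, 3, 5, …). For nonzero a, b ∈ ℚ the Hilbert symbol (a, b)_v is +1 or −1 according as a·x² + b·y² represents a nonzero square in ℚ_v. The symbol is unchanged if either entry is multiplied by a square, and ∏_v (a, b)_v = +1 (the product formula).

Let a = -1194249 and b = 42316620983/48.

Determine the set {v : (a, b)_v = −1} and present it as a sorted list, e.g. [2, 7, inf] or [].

Mod squares: a ≡ -1194249, b ≡ 548709. Check v ∈ {∞, 2, 3, 7, 13, 17, 29, 37, 53}.
v=29: a=29^1·(≡28), b=29^1·(≡13) mod 29; (28|29)=+1, (13|29)=+1; (−1)^{1·1·14}·(+1)^1·(+1)^1 = +1.
v=17: a=17^0·(≡1), b=17^1·(≡11) mod 17; (1|17)=+1, (11|17)=-1; (−1)^{0·1·8}·(+1)^1·(-1)^0 = +1.
v=2: v_2(a)=0, v_2(b)=-4; units ≡ 7, 5 (mod 8); ε·ε+αω+βω = 1·0+0·1+-4·0 ≡ 0  ⇒  (a,b)_2 = +1.
v=37: a=37^1·(≡24), b=37^2·(≡33) mod 37; (24|37)=-1, (33|37)=+1; (−1)^{1·2·18}·(-1)^2·(+1)^1 = +1.
v=13: a=13^0·(≡9), b=13^2·(≡7) mod 13; (9|13)=+1, (7|13)=-1; (−1)^{0·2·6}·(+1)^2·(-1)^0 = +1.
v=3: a=3^1·(≡2), b=3^-1·(≡2) mod 3; (2|3)=-1, (2|3)=-1; (−1)^{1·-1·1}·(-1)^-1·(-1)^1 = -1.
v=53: a=53^1·(≡45), b=53^1·(≡2) mod 53; (45|53)=-1, (2|53)=-1; (−1)^{1·1·26}·(-1)^1·(-1)^1 = +1.
v=∞: -1194249 < 0 and 548709 > 0  ⇒  (a,b)_∞ = +1.
v=7: a=7^1·(≡4), b=7^1·(≡1) mod 7; (4|7)=+1, (1|7)=+1; (−1)^{1·1·3}·(+1)^1·(+1)^1 = -1.
|Ram(-1194249, 548709)| = 2, even; anisotropic at {3, 7}.

[3, 7]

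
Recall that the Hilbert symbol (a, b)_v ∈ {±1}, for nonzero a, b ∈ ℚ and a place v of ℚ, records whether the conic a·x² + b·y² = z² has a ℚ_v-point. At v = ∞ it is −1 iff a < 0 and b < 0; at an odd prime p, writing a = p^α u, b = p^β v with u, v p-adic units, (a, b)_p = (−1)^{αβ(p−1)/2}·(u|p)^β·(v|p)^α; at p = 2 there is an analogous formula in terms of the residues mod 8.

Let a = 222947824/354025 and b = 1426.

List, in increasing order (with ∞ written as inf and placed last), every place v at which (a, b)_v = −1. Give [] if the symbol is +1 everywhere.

[11, 23]

Mod squares: a ≡ 319, b ≡ 1426. Check v ∈ {∞, 2, 5, 7, 11, 17, 19, 23, 29, 31}.
v=7: a=7^-2·(≡1), b=7^0·(≡5) mod 7; (1|7)=+1, (5|7)=-1; (−1)^{-2·0·3}·(+1)^0·(-1)^-2 = +1.
v=23: a=23^0·(≡17), b=23^1·(≡16) mod 23; (17|23)=-1, (16|23)=+1; (−1)^{0·1·11}·(-1)^1·(+1)^0 = -1.
v=29: a=29^1·(≡27), b=29^0·(≡5) mod 29; (27|29)=-1, (5|29)=+1; (−1)^{1·0·14}·(-1)^0·(+1)^1 = +1.
v=11: a=11^3·(≡7), b=11^0·(≡7) mod 11; (7|11)=-1, (7|11)=-1; (−1)^{3·0·5}·(-1)^0·(-1)^3 = -1.
v=19: a=19^2·(≡15), b=19^0·(≡1) mod 19; (15|19)=-1, (1|19)=+1; (−1)^{2·0·9}·(-1)^0·(+1)^2 = +1.
v=2: v_2(a)=4, v_2(b)=1; units ≡ 7, 1 (mod 8); ε·ε+αω+βω = 1·0+4·0+1·0 ≡ 0  ⇒  (a,b)_2 = +1.
v=31: a=31^0·(≡8), b=31^1·(≡15) mod 31; (8|31)=+1, (15|31)=-1; (−1)^{0·1·15}·(+1)^1·(-1)^0 = +1.
v=∞: 319 > 0 and 1426 > 0  ⇒  (a,b)_∞ = +1.
v=5: a=5^-2·(≡4), b=5^0·(≡1) mod 5; (4|5)=+1, (1|5)=+1; (−1)^{-2·0·2}·(+1)^0·(+1)^-2 = +1.
v=17: a=17^-2·(≡15), b=17^0·(≡15) mod 17; (15|17)=+1, (15|17)=+1; (−1)^{-2·0·8}·(+1)^0·(+1)^-2 = +1.
Ram(319, 1426) = {11, 23}; no ℚ_11-point on the conic.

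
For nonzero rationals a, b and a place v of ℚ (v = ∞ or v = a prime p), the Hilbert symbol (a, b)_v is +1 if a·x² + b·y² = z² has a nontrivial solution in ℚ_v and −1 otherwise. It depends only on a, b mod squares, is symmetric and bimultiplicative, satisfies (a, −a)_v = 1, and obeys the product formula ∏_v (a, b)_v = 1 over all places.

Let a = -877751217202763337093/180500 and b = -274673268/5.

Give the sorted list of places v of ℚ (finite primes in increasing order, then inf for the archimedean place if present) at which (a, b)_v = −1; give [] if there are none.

(a, b) ≡ (-28985, -4238785) mod (ℚ^×)²; places V = {2, 3, 5, 11, 17, 19, 23, 29, 31, 41, ∞}.
(a,b)_23: α=2, u≡2; β=1, v≡4 (mod 23); (2|23)=+1, (4|23)=+1; sign (−1)^0·+1^1·+1^2 = +1.
(a,b)_2: α=-2, β=2; u≡7, v≡7 (mod 8); ε(u)ε(v)=1·1, αω(v)=-2·0, βω(u)=2·0; sum ≡ 1  ⇒  -1.
(a,b)_11: α=1, u≡3; β=0, v≡2 (mod 11); (3|11)=+1, (2|11)=-1; sign (−1)^0·+1^0·-1^1 = -1.
(a,b)_31: α=3, u≡12; β=1, v≡17 (mod 31); (12|31)=-1, (17|31)=-1; sign (−1)^1·-1^1·-1^3 = -1.
(a,b)_19: α=-2, u≡9; β=0, v≡16 (mod 19); (9|19)=+1, (16|19)=+1; sign (−1)^0·+1^0·+1^-2 = +1.
(a,b)_∞: sgn(-28985)=−, sgn(-4238785)=−, so -1.
(a,b)_41: α=2, u≡39; β=1, v≡35 (mod 41); (39|41)=+1, (35|41)=-1; sign (−1)^0·+1^1·-1^2 = +1.
(a,b)_5: α=-3, u≡3; β=-1, v≡2 (mod 5); (3|5)=-1, (2|5)=-1; sign (−1)^0·-1^-1·-1^-3 = +1.
(a,b)_17: α=3, u≡11; β=0, v≡10 (mod 17); (11|17)=-1, (10|17)=-1; sign (−1)^0·-1^0·-1^3 = -1.
(a,b)_3: α=6, u≡1; β=4, v≡2 (mod 3); (1|3)=+1, (2|3)=-1; sign (−1)^0·+1^4·-1^6 = +1.
(a,b)_29: α=2, u≡26; β=1, v≡28 (mod 29); (26|29)=-1, (28|29)=+1; sign (−1)^0·-1^1·+1^2 = -1.
|Ram(-28985, -4238785)| = 6, even; anisotropic at {2, 11, 17, 29, 31, ∞}.

[2, 11, 17, 29, 31, inf]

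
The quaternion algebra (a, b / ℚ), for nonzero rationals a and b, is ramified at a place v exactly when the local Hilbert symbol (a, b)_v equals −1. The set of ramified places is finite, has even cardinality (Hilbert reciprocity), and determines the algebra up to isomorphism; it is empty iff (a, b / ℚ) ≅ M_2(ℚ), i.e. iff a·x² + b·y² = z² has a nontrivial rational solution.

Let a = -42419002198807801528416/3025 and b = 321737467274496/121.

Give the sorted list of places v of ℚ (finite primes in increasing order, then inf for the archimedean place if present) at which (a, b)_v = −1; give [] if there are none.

(a, b) ≡ (-10374, 221) mod (ℚ^×)²; places V = {2, 3, 5, 7, 11, 13, 17, 19, ∞}.
(a,b)_7: α=7, u≡4; β=4, v≡1 (mod 7); (4|7)=+1, (1|7)=+1; sign (−1)^0·+1^4·+1^7 = +1.
(a,b)_∞: sgn(-10374)=−, sgn(221)=+, so +1.
(a,b)_17: α=2, u≡16; β=1, v≡15 (mod 17); (16|17)=+1, (15|17)=+1; sign (−1)^0·+1^1·+1^2 = +1.
(a,b)_2: α=5, β=8; u≡5, v≡5 (mod 8); ε(u)ε(v)=0·0, αω(v)=5·1, βω(u)=8·1; sum ≡ 1  ⇒  -1.
(a,b)_5: α=-2, u≡4; β=0, v≡1 (mod 5); (4|5)=+1, (1|5)=+1; sign (−1)^0·+1^0·+1^-2 = +1.
(a,b)_13: α=5, u≡11; β=1, v≡10 (mod 13); (11|13)=-1, (10|13)=+1; sign (−1)^0·-1^1·+1^5 = -1.
(a,b)_11: α=-2, u≡6; β=-2, v≡9 (mod 11); (6|11)=-1, (9|11)=+1; sign (−1)^0·-1^-2·+1^-2 = +1.
(a,b)_3: α=7, u≡1; β=8, v≡2 (mod 3); (1|3)=+1, (2|3)=-1; sign (−1)^0·+1^8·-1^7 = -1.
(a,b)_19: α=3, u≡17; β=2, v≡2 (mod 19); (17|19)=+1, (2|19)=-1; sign (−1)^0·+1^2·-1^3 = -1.
|Ram(-10374, 221)| = 4, even; anisotropic at {2, 3, 13, 19}.

[2, 3, 13, 19]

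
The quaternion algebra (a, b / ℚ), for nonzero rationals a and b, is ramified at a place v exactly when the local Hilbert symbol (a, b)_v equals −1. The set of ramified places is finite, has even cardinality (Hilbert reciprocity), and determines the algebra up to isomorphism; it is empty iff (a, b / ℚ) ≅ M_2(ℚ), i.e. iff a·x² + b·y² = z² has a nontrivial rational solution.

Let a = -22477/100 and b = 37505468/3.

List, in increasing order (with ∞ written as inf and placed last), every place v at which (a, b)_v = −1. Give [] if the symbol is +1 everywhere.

Mod squares: a ≡ -133, b ≡ 28129101. Check v ∈ {∞, 2, 3, 5, 7, 11, 13, 17, 19, 29}.
v=13: a=13^2·(≡4), b=13^1·(≡8) mod 13; (4|13)=+1, (8|13)=-1; (−1)^{2·1·6}·(+1)^1·(-1)^2 = +1.
v=3: a=3^0·(≡2), b=3^-1·(≡2) mod 3; (2|3)=-1, (2|3)=-1; (−1)^{0·-1·1}·(-1)^-1·(-1)^0 = -1.
v=5: a=5^-2·(≡2), b=5^0·(≡1) mod 5; (2|5)=-1, (1|5)=+1; (−1)^{-2·0·2}·(-1)^0·(+1)^-2 = +1.
v=29: a=29^0·(≡11), b=29^1·(≡22) mod 29; (11|29)=-1, (22|29)=+1; (−1)^{0·1·14}·(-1)^1·(+1)^0 = -1.
v=∞: -133 < 0 and 28129101 > 0  ⇒  (a,b)_∞ = +1.
v=2: v_2(a)=-2, v_2(b)=2; units ≡ 3, 5 (mod 8); ε·ε+αω+βω = 1·0+-2·1+2·1 ≡ 0  ⇒  (a,b)_2 = +1.
v=19: a=19^1·(≡18), b=19^1·(≡8) mod 19; (18|19)=-1, (8|19)=-1; (−1)^{1·1·9}·(-1)^1·(-1)^1 = -1.
v=17: a=17^0·(≡10), b=17^1·(≡4) mod 17; (10|17)=-1, (4|17)=+1; (−1)^{0·1·8}·(-1)^1·(+1)^0 = -1.
v=11: a=11^0·(≡7), b=11^1·(≡2) mod 11; (7|11)=-1, (2|11)=-1; (−1)^{0·1·5}·(-1)^1·(-1)^0 = -1.
v=7: a=7^1·(≡1), b=7^1·(≡4) mod 7; (1|7)=+1, (4|7)=+1; (−1)^{1·1·3}·(+1)^1·(+1)^1 = -1.
|Ram(-133, 28129101)| = 6, even; anisotropic at {3, 7, 11, 17, 19, 29}.

[3, 7, 11, 17, 19, 29]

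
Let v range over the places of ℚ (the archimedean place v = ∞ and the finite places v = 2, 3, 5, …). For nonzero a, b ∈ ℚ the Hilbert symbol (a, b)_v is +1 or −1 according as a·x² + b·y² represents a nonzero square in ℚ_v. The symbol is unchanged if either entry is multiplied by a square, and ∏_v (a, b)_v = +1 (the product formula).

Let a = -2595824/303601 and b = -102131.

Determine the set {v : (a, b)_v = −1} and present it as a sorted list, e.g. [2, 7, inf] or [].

(a, b) ≡ (-3311, -102131) mod (ℚ^×)²; places V = {2, 7, 11, 19, 29, 41, 43, 47, 53, ∞}.
(a,b)_29: α=-2, u≡13; β=0, v≡7 (mod 29); (13|29)=+1, (7|29)=+1; sign (−1)^0·+1^0·+1^-2 = +1.
(a,b)_47: α=0, u≡23; β=1, v≡36 (mod 47); (23|47)=-1, (36|47)=+1; sign (−1)^0·-1^1·+1^0 = -1.
(a,b)_7: α=3, u≡5; β=0, v≡6 (mod 7); (5|7)=-1, (6|7)=-1; sign (−1)^0·-1^0·-1^3 = -1.
(a,b)_19: α=-2, u≡14; β=0, v≡13 (mod 19); (14|19)=-1, (13|19)=-1; sign (−1)^0·-1^0·-1^-2 = +1.
(a,b)_41: α=0, u≡8; β=1, v≡10 (mod 41); (8|41)=+1, (10|41)=+1; sign (−1)^0·+1^1·+1^0 = +1.
(a,b)_53: α=0, u≡38; β=1, v≡34 (mod 53); (38|53)=+1, (34|53)=-1; sign (−1)^0·+1^1·-1^0 = +1.
(a,b)_43: α=1, u≡35; β=0, v≡37 (mod 43); (35|43)=+1, (37|43)=-1; sign (−1)^0·+1^0·-1^1 = -1.
(a,b)_11: α=1, u≡10; β=0, v≡4 (mod 11); (10|11)=-1, (4|11)=+1; sign (−1)^0·-1^0·+1^1 = +1.
(a,b)_2: α=4, β=0; u≡1, v≡5 (mod 8); ε(u)ε(v)=0·0, αω(v)=4·1, βω(u)=0·0; sum ≡ 0  ⇒  +1.
(a,b)_∞: sgn(-3311)=−, sgn(-102131)=−, so -1.
Ram(-3311, -102131) = {7, 43, 47, ∞}; no ℚ_7-point on the conic.

[7, 43, 47, inf]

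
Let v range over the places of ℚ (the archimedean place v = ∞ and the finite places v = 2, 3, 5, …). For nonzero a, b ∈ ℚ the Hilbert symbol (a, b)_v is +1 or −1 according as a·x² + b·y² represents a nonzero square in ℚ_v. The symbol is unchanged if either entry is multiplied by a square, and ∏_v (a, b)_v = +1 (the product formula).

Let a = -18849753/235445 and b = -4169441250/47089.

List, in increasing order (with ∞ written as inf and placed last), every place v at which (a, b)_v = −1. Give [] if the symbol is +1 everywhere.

[3, inf]

Mod squares: a ≡ -85, b ≡ -4386. Check v ∈ {∞, 2, 3, 5, 7, 13, 17, 31, 43}.
v=13: a=13^2·(≡8), b=13^2·(≡11) mod 13; (8|13)=-1, (11|13)=-1; (−1)^{2·2·6}·(-1)^2·(-1)^2 = +1.
v=17: a=17^1·(≡7), b=17^1·(≡6) mod 17; (7|17)=-1, (6|17)=-1; (−1)^{1·1·8}·(-1)^1·(-1)^1 = +1.
v=3: a=3^8·(≡2), b=3^3·(≡2) mod 3; (2|3)=-1, (2|3)=-1; (−1)^{8·3·1}·(-1)^3·(-1)^8 = -1.
v=∞: -85 < 0 and -4386 < 0  ⇒  (a,b)_∞ = -1.
v=7: a=7^-2·(≡5), b=7^-2·(≡6) mod 7; (5|7)=-1, (6|7)=-1; (−1)^{-2·-2·3}·(-1)^-2·(-1)^-2 = +1.
v=43: a=43^0·(≡10), b=43^1·(≡33) mod 43; (10|43)=+1, (33|43)=-1; (−1)^{0·1·21}·(+1)^1·(-1)^0 = +1.
v=2: v_2(a)=0, v_2(b)=1; units ≡ 3, 7 (mod 8); ε·ε+αω+βω = 1·1+0·0+1·1 ≡ 0  ⇒  (a,b)_2 = +1.
v=5: a=5^-1·(≡3), b=5^4·(≡1) mod 5; (3|5)=-1, (1|5)=+1; (−1)^{-1·4·2}·(-1)^4·(+1)^-1 = +1.
v=31: a=31^-2·(≡16), b=31^-2·(≡2) mod 31; (16|31)=+1, (2|31)=+1; (−1)^{-2·-2·15}·(+1)^-2·(+1)^-2 = +1.
(-85, -4386 / ℚ) ramifies at {3, ∞}: a division algebra.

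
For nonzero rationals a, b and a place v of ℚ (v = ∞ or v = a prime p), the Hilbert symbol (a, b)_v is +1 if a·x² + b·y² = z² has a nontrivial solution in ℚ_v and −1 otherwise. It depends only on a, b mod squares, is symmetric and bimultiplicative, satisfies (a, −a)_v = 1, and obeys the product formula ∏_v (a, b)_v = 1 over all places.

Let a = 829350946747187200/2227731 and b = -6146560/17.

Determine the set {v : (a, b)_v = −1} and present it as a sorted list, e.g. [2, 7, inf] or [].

Mod squares: a ≡ 357, b ≡ -170. Check v ∈ {∞, 2, 3, 5, 7, 11, 17, 19}.
v=3: a=3^-1·(≡2), b=3^0·(≡1) mod 3; (2|3)=-1, (1|3)=+1; (−1)^{-1·0·1}·(-1)^0·(+1)^-1 = +1.
v=19: a=19^-2·(≡8), b=19^0·(≡11) mod 19; (8|19)=-1, (11|19)=+1; (−1)^{-2·0·9}·(-1)^0·(+1)^-2 = +1.
v=11: a=11^-2·(≡9), b=11^0·(≡7) mod 11; (9|11)=+1, (7|11)=-1; (−1)^{-2·0·5}·(+1)^0·(-1)^-2 = +1.
v=2: v_2(a)=24, v_2(b)=9; units ≡ 5, 3 (mod 8); ε·ε+αω+βω = 0·1+24·1+9·1 ≡ 1  ⇒  (a,b)_2 = -1.
v=7: a=7^11·(≡2), b=7^4·(≡3) mod 7; (2|7)=+1, (3|7)=-1; (−1)^{11·4·3}·(+1)^4·(-1)^11 = -1.
v=17: a=17^-1·(≡16), b=17^-1·(≡11) mod 17; (16|17)=+1, (11|17)=-1; (−1)^{-1·-1·8}·(+1)^-1·(-1)^-1 = -1.
v=∞: 357 > 0 and -170 < 0  ⇒  (a,b)_∞ = +1.
v=5: a=5^2·(≡3), b=5^1·(≡4) mod 5; (3|5)=-1, (4|5)=+1; (−1)^{2·1·2}·(-1)^1·(+1)^2 = -1.
(357, -170 / ℚ) ramifies at {2, 5, 7, 17}: a division algebra.

[2, 5, 7, 17]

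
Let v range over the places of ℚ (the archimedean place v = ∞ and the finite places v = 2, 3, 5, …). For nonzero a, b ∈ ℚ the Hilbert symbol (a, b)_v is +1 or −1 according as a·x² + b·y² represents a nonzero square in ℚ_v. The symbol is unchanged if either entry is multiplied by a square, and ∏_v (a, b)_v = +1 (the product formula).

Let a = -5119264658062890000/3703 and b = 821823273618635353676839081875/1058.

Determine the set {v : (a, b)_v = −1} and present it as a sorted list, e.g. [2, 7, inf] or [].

Mod squares: a ≡ -5235167, b ≡ 140182. Check v ∈ {∞, 2, 3, 5, 7, 17, 19, 23, 29, 31, 37, 41}.
v=3: a=3^8·(≡1), b=3^8·(≡1) mod 3; (1|3)=+1, (1|3)=+1; (−1)^{8·8·1}·(+1)^8·(+1)^8 = +1.
v=23: a=23^-2·(≡13), b=23^-2·(≡5) mod 23; (13|23)=+1, (5|23)=-1; (−1)^{-2·-2·11}·(+1)^-2·(-1)^-2 = +1.
v=31: a=31^0·(≡10), b=31^1·(≡23) mod 31; (10|31)=+1, (23|31)=-1; (−1)^{0·1·15}·(+1)^1·(-1)^0 = +1.
v=17: a=17^3·(≡16), b=17^5·(≡15) mod 17; (16|17)=+1, (15|17)=+1; (−1)^{3·5·8}·(+1)^5·(+1)^3 = +1.
v=19: a=19^2·(≡7), b=19^3·(≡1) mod 19; (7|19)=+1, (1|19)=+1; (−1)^{2·3·9}·(+1)^3·(+1)^2 = +1.
v=41: a=41^1·(≡26), b=41^2·(≡27) mod 41; (26|41)=-1, (27|41)=-1; (−1)^{1·2·20}·(-1)^2·(-1)^1 = -1.
v=7: a=7^-1·(≡5), b=7^3·(≡5) mod 7; (5|7)=-1, (5|7)=-1; (−1)^{-1·3·3}·(-1)^3·(-1)^-1 = -1.
v=29: a=29^1·(≡21), b=29^2·(≡20) mod 29; (21|29)=-1, (20|29)=+1; (−1)^{1·2·14}·(-1)^2·(+1)^1 = +1.
v=∞: -5235167 < 0 and 140182 > 0  ⇒  (a,b)_∞ = +1.
v=2: v_2(a)=4, v_2(b)=-1; units ≡ 1, 3 (mod 8); ε·ε+αω+βω = 0·1+4·1+-1·0 ≡ 0  ⇒  (a,b)_2 = +1.
v=5: a=5^4·(≡2), b=5^4·(≡2) mod 5; (2|5)=-1, (2|5)=-1; (−1)^{4·4·2}·(-1)^4·(-1)^4 = +1.
v=37: a=37^1·(≡30), b=37^2·(≡33) mod 37; (30|37)=+1, (33|37)=+1; (−1)^{1·2·18}·(+1)^2·(+1)^1 = +1.
|Ram(-5235167, 140182)| = 2, even; anisotropic at {7, 41}.

[7, 41]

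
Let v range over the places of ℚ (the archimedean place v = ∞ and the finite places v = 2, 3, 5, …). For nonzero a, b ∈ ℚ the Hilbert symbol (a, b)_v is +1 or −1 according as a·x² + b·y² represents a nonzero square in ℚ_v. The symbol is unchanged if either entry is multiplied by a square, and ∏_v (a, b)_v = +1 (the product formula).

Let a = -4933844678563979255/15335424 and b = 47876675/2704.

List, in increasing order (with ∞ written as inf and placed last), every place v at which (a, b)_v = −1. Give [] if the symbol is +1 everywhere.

[2, 5, 13, 17]

Mod squares: a ≡ -2470, b ≡ 323. Check v ∈ {∞, 2, 3, 5, 7, 11, 13, 17, 19}.
v=17: a=17^4·(≡3), b=17^1·(≡4) mod 17; (3|17)=-1, (4|17)=+1; (−1)^{4·1·8}·(-1)^1·(+1)^4 = -1.
v=3: a=3^-2·(≡2), b=3^0·(≡2) mod 3; (2|3)=-1, (2|3)=-1; (−1)^{-2·0·1}·(-1)^0·(-1)^-2 = +1.
v=∞: -2470 < 0 and 323 > 0  ⇒  (a,b)_∞ = +1.
v=13: a=13^-1·(≡7), b=13^-2·(≡5) mod 13; (7|13)=-1, (5|13)=-1; (−1)^{-1·-2·6}·(-1)^-2·(-1)^-1 = -1.
v=5: a=5^1·(≡1), b=5^2·(≡3) mod 5; (1|5)=+1, (3|5)=-1; (−1)^{1·2·2}·(+1)^2·(-1)^1 = -1.
v=2: v_2(a)=-17, v_2(b)=-4; units ≡ 5, 3 (mod 8); ε·ε+αω+βω = 0·1+-17·1+-4·1 ≡ 1  ⇒  (a,b)_2 = -1.
v=19: a=19^3·(≡15), b=19^1·(≡17) mod 19; (15|19)=-1, (17|19)=+1; (−1)^{3·1·9}·(-1)^1·(+1)^3 = +1.
v=7: a=7^6·(≡4), b=7^2·(≡4) mod 7; (4|7)=+1, (4|7)=+1; (−1)^{6·2·3}·(+1)^2·(+1)^6 = +1.
v=11: a=11^4·(≡4), b=11^2·(≡3) mod 11; (4|11)=+1, (3|11)=+1; (−1)^{4·2·5}·(+1)^2·(+1)^4 = +1.
Ram(-2470, 323) = {2, 5, 13, 17}; no ℚ_2-point on the conic.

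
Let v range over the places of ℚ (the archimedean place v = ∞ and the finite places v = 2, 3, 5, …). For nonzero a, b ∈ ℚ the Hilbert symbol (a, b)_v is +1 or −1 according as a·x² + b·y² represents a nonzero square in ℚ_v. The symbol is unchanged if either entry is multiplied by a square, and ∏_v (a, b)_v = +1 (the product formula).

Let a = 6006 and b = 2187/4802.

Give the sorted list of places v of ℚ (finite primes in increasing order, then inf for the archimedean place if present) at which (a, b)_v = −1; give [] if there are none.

(a, b) ≡ (6006, 6) mod (ℚ^×)²; places V = {2, 3, 7, 11, 13, ∞}.
(a,b)_2: α=1, β=-1; u≡3, v≡3 (mod 8); ε(u)ε(v)=1·1, αω(v)=1·1, βω(u)=-1·1; sum ≡ 1  ⇒  -1.
(a,b)_7: α=1, u≡4; β=-4, v≡5 (mod 7); (4|7)=+1, (5|7)=-1; sign (−1)^0·+1^-4·-1^1 = -1.
(a,b)_3: α=1, u≡1; β=7, v≡2 (mod 3); (1|3)=+1, (2|3)=-1; sign (−1)^1·+1^7·-1^1 = +1.
(a,b)_11: α=1, u≡7; β=0, v≡7 (mod 11); (7|11)=-1, (7|11)=-1; sign (−1)^0·-1^0·-1^1 = -1.
(a,b)_13: α=1, u≡7; β=0, v≡11 (mod 13); (7|13)=-1, (11|13)=-1; sign (−1)^0·-1^0·-1^1 = -1.
(a,b)_∞: sgn(6006)=+, sgn(6)=+, so +1.
Ram(6006, 6) = {2, 7, 11, 13}; no ℚ_2-point on the conic.

[2, 7, 11, 13]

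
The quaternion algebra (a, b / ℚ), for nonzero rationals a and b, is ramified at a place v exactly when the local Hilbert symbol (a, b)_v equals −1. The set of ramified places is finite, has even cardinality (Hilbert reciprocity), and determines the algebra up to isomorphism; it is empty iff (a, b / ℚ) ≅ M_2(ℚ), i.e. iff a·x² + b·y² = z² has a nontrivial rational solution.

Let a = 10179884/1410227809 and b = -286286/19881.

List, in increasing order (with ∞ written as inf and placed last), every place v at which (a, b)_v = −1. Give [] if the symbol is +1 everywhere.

Mod squares: a ≡ 11, b ≡ -14. Check v ∈ {∞, 2, 3, 7, 11, 13, 17, 37, 47}.
v=7: a=7^0·(≡2), b=7^1·(≡3) mod 7; (2|7)=+1, (3|7)=-1; (−1)^{0·1·3}·(+1)^1·(-1)^0 = +1.
v=47: a=47^-4·(≡22), b=47^-2·(≡46) mod 47; (22|47)=-1, (46|47)=-1; (−1)^{-4·-2·23}·(-1)^-2·(-1)^-4 = +1.
v=2: v_2(a)=2, v_2(b)=1; units ≡ 3, 1 (mod 8); ε·ε+αω+βω = 1·0+2·0+1·1 ≡ 1  ⇒  (a,b)_2 = -1.
v=13: a=13^2·(≡11), b=13^2·(≡12) mod 13; (11|13)=-1, (12|13)=+1; (−1)^{2·2·6}·(-1)^2·(+1)^2 = +1.
v=37: a=37^2·(≡9), b=37^0·(≡14) mod 37; (9|37)=+1, (14|37)=-1; (−1)^{2·0·18}·(+1)^0·(-1)^2 = +1.
v=∞: 11 > 0 and -14 < 0  ⇒  (a,b)_∞ = +1.
v=11: a=11^1·(≡3), b=11^2·(≡8) mod 11; (3|11)=+1, (8|11)=-1; (−1)^{1·2·5}·(+1)^2·(-1)^1 = -1.
v=3: a=3^0·(≡2), b=3^-2·(≡1) mod 3; (2|3)=-1, (1|3)=+1; (−1)^{0·-2·1}·(-1)^-2·(+1)^0 = +1.
v=17: a=17^-2·(≡12), b=17^0·(≡12) mod 17; (12|17)=-1, (12|17)=-1; (−1)^{-2·0·8}·(-1)^0·(-1)^-2 = +1.
(11, -14 / ℚ) ramifies at {2, 11}: a division algebra.

[2, 11]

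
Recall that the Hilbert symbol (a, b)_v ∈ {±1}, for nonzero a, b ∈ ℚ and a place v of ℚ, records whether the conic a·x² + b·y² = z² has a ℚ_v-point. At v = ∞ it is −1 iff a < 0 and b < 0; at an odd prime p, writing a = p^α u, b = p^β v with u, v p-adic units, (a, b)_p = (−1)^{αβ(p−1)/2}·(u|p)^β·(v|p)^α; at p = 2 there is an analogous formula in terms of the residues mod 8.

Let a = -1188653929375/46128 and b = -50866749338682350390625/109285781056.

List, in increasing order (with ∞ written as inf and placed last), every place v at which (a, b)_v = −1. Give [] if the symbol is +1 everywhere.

[2, 17, 19, inf]

Mod squares: a ≡ -14421, b ≡ -17. Check v ∈ {∞, 2, 3, 5, 7, 11, 17, 19, 23, 31, 37, 43}.
v=43: a=43^0·(≡22), b=43^-2·(≡34) mod 43; (22|43)=-1, (34|43)=-1; (−1)^{0·-2·21}·(-1)^-2·(-1)^0 = +1.
v=∞: -14421 < 0 and -17 < 0  ⇒  (a,b)_∞ = -1.
v=2: v_2(a)=-4, v_2(b)=-6; units ≡ 3, 7 (mod 8); ε·ε+αω+βω = 1·1+-4·0+-6·1 ≡ 1  ⇒  (a,b)_2 = -1.
v=23: a=23^1·(≡19), b=23^2·(≡4) mod 23; (19|23)=-1, (4|23)=+1; (−1)^{1·2·11}·(-1)^2·(+1)^1 = +1.
v=5: a=5^4·(≡1), b=5^8·(≡3) mod 5; (1|5)=+1, (3|5)=-1; (−1)^{4·8·2}·(+1)^8·(-1)^4 = +1.
v=37: a=37^2·(≡26), b=37^0·(≡2) mod 37; (26|37)=+1, (2|37)=-1; (−1)^{2·0·18}·(+1)^0·(-1)^2 = +1.
v=3: a=3^-1·(≡2), b=3^4·(≡1) mod 3; (2|3)=-1, (1|3)=+1; (−1)^{-1·4·1}·(-1)^4·(+1)^-1 = +1.
v=11: a=11^1·(≡4), b=11^2·(≡5) mod 11; (4|11)=+1, (5|11)=+1; (−1)^{1·2·5}·(+1)^2·(+1)^1 = +1.
v=31: a=31^-2·(≡18), b=31^-4·(≡28) mod 31; (18|31)=+1, (28|31)=+1; (−1)^{-2·-4·15}·(+1)^-4·(+1)^-2 = +1.
v=17: a=17^2·(≡11), b=17^5·(≡15) mod 17; (11|17)=-1, (15|17)=+1; (−1)^{2·5·8}·(-1)^5·(+1)^2 = -1.
v=19: a=19^1·(≡7), b=19^2·(≡2) mod 19; (7|19)=+1, (2|19)=-1; (−1)^{1·2·9}·(+1)^2·(-1)^1 = -1.
v=7: a=7^0·(≡5), b=7^2·(≡4) mod 7; (5|7)=-1, (4|7)=+1; (−1)^{0·2·3}·(-1)^2·(+1)^0 = +1.
|Ram(-14421, -17)| = 4, even; anisotropic at {2, 17, 19, ∞}.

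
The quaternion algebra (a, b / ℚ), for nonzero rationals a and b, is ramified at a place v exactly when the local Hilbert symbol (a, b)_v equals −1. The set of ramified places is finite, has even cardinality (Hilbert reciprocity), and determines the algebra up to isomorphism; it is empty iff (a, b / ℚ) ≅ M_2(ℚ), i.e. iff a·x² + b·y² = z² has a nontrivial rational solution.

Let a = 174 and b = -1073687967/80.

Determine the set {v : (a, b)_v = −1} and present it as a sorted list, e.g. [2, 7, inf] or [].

[2, 3, 19, 29]

Mod squares: a ≡ 174, b ≡ -90915. Check v ∈ {∞, 2, 3, 5, 11, 19, 29}.
v=11: a=11^0·(≡9), b=11^1·(≡10) mod 11; (9|11)=+1, (10|11)=-1; (−1)^{0·1·5}·(+1)^1·(-1)^0 = +1.
v=∞: 174 > 0 and -90915 < 0  ⇒  (a,b)_∞ = +1.
v=3: a=3^1·(≡1), b=3^11·(≡1) mod 3; (1|3)=+1, (1|3)=+1; (−1)^{1·11·1}·(+1)^11·(+1)^1 = -1.
v=5: a=5^0·(≡4), b=5^-1·(≡3) mod 5; (4|5)=+1, (3|5)=-1; (−1)^{0·-1·2}·(+1)^-1·(-1)^0 = +1.
v=2: v_2(a)=1, v_2(b)=-4; units ≡ 7, 5 (mod 8); ε·ε+αω+βω = 1·0+1·1+-4·0 ≡ 1  ⇒  (a,b)_2 = -1.
v=19: a=19^0·(≡3), b=19^1·(≡10) mod 19; (3|19)=-1, (10|19)=-1; (−1)^{0·1·9}·(-1)^1·(-1)^0 = -1.
v=29: a=29^1·(≡6), b=29^1·(≡17) mod 29; (6|29)=+1, (17|29)=-1; (−1)^{1·1·14}·(+1)^1·(-1)^1 = -1.
(174, -90915 / ℚ) ramifies at {2, 3, 19, 29}: a division algebra.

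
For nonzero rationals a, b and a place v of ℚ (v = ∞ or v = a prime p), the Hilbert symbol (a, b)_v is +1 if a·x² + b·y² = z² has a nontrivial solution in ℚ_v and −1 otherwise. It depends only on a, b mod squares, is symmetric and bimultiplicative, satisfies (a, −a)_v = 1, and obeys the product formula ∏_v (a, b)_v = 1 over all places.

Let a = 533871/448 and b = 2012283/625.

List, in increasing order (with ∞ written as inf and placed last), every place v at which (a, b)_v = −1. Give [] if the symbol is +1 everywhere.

(a, b) ≡ (273, 3) mod (ℚ^×)²; places V = {2, 3, 5, 7, 13, ∞}.
(a,b)_∞: sgn(273)=+, sgn(3)=+, so +1.
(a,b)_2: α=-6, β=0; u≡1, v≡3 (mod 8); ε(u)ε(v)=0·1, αω(v)=-6·1, βω(u)=0·0; sum ≡ 0  ⇒  +1.
(a,b)_13: α=3, u≡8; β=2, v≡12 (mod 13); (8|13)=-1, (12|13)=+1; sign (−1)^0·-1^2·+1^3 = +1.
(a,b)_3: α=5, u≡1; β=5, v≡1 (mod 3); (1|3)=+1, (1|3)=+1; sign (−1)^1·+1^5·+1^5 = -1.
(a,b)_7: α=-1, u≡2; β=2, v≡6 (mod 7); (2|7)=+1, (6|7)=-1; sign (−1)^0·+1^2·-1^-1 = -1.
(a,b)_5: α=0, u≡2; β=-4, v≡3 (mod 5); (2|5)=-1, (3|5)=-1; sign (−1)^0·-1^-4·-1^0 = +1.
|Ram(273, 3)| = 2, even; anisotropic at {3, 7}.

[3, 7]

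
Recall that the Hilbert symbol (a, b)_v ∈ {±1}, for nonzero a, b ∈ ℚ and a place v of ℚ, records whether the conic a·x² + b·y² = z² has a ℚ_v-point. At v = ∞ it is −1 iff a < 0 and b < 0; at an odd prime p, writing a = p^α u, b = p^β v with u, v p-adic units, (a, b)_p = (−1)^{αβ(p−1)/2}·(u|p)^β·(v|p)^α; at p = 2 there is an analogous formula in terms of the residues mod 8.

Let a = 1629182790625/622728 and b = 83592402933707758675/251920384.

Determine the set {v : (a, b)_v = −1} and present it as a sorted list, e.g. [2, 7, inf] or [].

(a, b) ≡ (5330, 43) mod (ℚ^×)²; places V = {2, 3, 5, 13, 23, 31, 41, 43, ∞}.
(a,b)_23: α=2, u≡10; β=6, v≡14 (mod 23); (10|23)=-1, (14|23)=-1; sign (−1)^0·-1^6·-1^2 = +1.
(a,b)_43: α=2, u≡1; β=3, v≡38 (mod 43); (1|43)=+1, (38|43)=+1; sign (−1)^0·+1^3·+1^2 = +1.
(a,b)_5: α=5, u≡1; β=2, v≡3 (mod 5); (1|5)=+1, (3|5)=-1; sign (−1)^0·+1^2·-1^5 = -1.
(a,b)_31: α=-2, u≡15; β=-2, v≡23 (mod 31); (15|31)=-1, (23|31)=-1; sign (−1)^0·-1^-2·-1^-2 = +1.
(a,b)_3: α=-4, u≡2; β=0, v≡1 (mod 3); (2|3)=-1, (1|3)=+1; sign (−1)^0·-1^0·+1^-4 = +1.
(a,b)_2: α=-3, β=-18; u≡1, v≡3 (mod 8); ε(u)ε(v)=0·1, αω(v)=-3·1, βω(u)=-18·0; sum ≡ 1  ⇒  -1.
(a,b)_13: α=1, u≡5; β=2, v≡4 (mod 13); (5|13)=-1, (4|13)=+1; sign (−1)^0·-1^2·+1^1 = +1.
(a,b)_41: α=1, u≡13; β=2, v≡23 (mod 41); (13|41)=-1, (23|41)=+1; sign (−1)^0·-1^2·+1^1 = +1.
(a,b)_∞: sgn(5330)=+, sgn(43)=+, so +1.
|Ram(5330, 43)| = 2, even; anisotropic at {2, 5}.

[2, 5]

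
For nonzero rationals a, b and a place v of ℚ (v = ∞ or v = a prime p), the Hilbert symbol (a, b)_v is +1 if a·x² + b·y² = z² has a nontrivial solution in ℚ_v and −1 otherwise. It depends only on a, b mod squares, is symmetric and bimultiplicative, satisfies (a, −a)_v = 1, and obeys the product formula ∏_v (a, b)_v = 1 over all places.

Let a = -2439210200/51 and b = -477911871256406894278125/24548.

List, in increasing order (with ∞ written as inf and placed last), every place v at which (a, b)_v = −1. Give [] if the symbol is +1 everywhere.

(a, b) ≡ (-26418, -292485) mod (ℚ^×)²; places V = {2, 3, 5, 7, 11, 17, 19, 31, 37, ∞}.
(a,b)_31: α=2, u≡4; β=5, v≡9 (mod 31); (4|31)=+1, (9|31)=+1; sign (−1)^0·+1^5·+1^2 = +1.
(a,b)_37: α=1, u≡16; β=3, v≡15 (mod 37); (16|37)=+1, (15|37)=-1; sign (−1)^0·+1^3·-1^1 = -1.
(a,b)_7: α=3, u≡6; β=4, v≡5 (mod 7); (6|7)=-1, (5|7)=-1; sign (−1)^0·-1^4·-1^3 = -1.
(a,b)_∞: sgn(-26418)=−, sgn(-292485)=−, so -1.
(a,b)_3: α=-1, u≡2; β=1, v≡2 (mod 3); (2|3)=-1, (2|3)=-1; sign (−1)^1·-1^1·-1^-1 = -1.
(a,b)_19: α=0, u≡7; β=-2, v≡11 (mod 19); (7|19)=+1, (11|19)=+1; sign (−1)^0·+1^-2·+1^0 = +1.
(a,b)_2: α=3, β=-2; u≡7, v≡3 (mod 8); ε(u)ε(v)=1·1, αω(v)=3·1, βω(u)=-2·0; sum ≡ 0  ⇒  +1.
(a,b)_17: α=-1, u≡6; β=-1, v≡9 (mod 17); (6|17)=-1, (9|17)=+1; sign (−1)^0·-1^-1·+1^-1 = -1.
(a,b)_11: α=0, u≡5; β=4, v≡1 (mod 11); (5|11)=+1, (1|11)=+1; sign (−1)^0·+1^4·+1^0 = +1.
(a,b)_5: α=2, u≡2; β=5, v≡2 (mod 5); (2|5)=-1, (2|5)=-1; sign (−1)^0·-1^5·-1^2 = -1.
(-26418, -292485 / ℚ) ramifies at {3, 5, 7, 17, 37, ∞}: a division algebra.

[3, 5, 7, 17, 37, inf]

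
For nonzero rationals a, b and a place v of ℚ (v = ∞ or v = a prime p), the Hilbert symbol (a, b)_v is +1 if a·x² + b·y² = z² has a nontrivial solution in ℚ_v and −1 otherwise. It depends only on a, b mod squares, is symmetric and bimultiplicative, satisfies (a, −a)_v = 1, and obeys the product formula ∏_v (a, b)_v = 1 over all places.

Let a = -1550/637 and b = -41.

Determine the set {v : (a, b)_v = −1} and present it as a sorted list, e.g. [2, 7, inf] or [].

(a, b) ≡ (-806, -41) mod (ℚ^×)²; places V = {2, 5, 7, 13, 31, 41, ∞}.
(a,b)_31: α=1, u≡8; β=0, v≡21 (mod 31); (8|31)=+1, (21|31)=-1; sign (−1)^0·+1^0·-1^1 = -1.
(a,b)_2: α=1, β=0; u≡5, v≡7 (mod 8); ε(u)ε(v)=0·1, αω(v)=1·0, βω(u)=0·1; sum ≡ 0  ⇒  +1.
(a,b)_41: α=0, u≡19; β=1, v≡40 (mod 41); (19|41)=-1, (40|41)=+1; sign (−1)^0·-1^1·+1^0 = -1.
(a,b)_13: α=-1, u≡1; β=0, v≡11 (mod 13); (1|13)=+1, (11|13)=-1; sign (−1)^0·+1^0·-1^-1 = -1.
(a,b)_5: α=2, u≡4; β=0, v≡4 (mod 5); (4|5)=+1, (4|5)=+1; sign (−1)^0·+1^0·+1^2 = +1.
(a,b)_7: α=-2, u≡3; β=0, v≡1 (mod 7); (3|7)=-1, (1|7)=+1; sign (−1)^0·-1^0·+1^-2 = +1.
(a,b)_∞: sgn(-806)=−, sgn(-41)=−, so -1.
(-806, -41 / ℚ) ramifies at {13, 31, 41, ∞}: a division algebra.

[13, 31, 41, inf]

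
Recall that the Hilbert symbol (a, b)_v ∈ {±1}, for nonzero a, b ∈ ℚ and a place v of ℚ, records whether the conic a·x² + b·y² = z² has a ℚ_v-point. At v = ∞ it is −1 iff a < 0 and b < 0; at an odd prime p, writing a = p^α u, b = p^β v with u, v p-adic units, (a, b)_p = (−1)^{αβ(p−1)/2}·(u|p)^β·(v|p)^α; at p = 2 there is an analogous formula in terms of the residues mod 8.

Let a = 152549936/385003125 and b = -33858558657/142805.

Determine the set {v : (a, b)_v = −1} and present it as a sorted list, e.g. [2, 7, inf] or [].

[2, 5]

(a, b) ≡ (55, -17765) mod (ℚ^×)²; places V = {2, 3, 5, 7, 11, 13, 17, 19, ∞}.
(a,b)_7: α=4, u≡6; β=6, v≡1 (mod 7); (6|7)=-1, (1|7)=+1; sign (−1)^0·-1^6·+1^4 = +1.
(a,b)_∞: sgn(55)=+, sgn(-17765)=−, so +1.
(a,b)_13: α=-2, u≡9; β=-4, v≡5 (mod 13); (9|13)=+1, (5|13)=-1; sign (−1)^0·+1^-4·-1^-2 = +1.
(a,b)_19: α=2, u≡5; β=1, v≡15 (mod 19); (5|19)=+1, (15|19)=-1; sign (−1)^0·+1^1·-1^2 = +1.
(a,b)_11: α=1, u≡3; β=1, v≡8 (mod 11); (3|11)=+1, (8|11)=-1; sign (−1)^1·+1^1·-1^1 = +1.
(a,b)_3: α=-6, u≡1; β=4, v≡1 (mod 3); (1|3)=+1, (1|3)=+1; sign (−1)^0·+1^4·+1^-6 = +1.
(a,b)_5: α=-5, u≡1; β=-1, v≡3 (mod 5); (1|5)=+1, (3|5)=-1; sign (−1)^0·+1^-1·-1^-5 = -1.
(a,b)_2: α=4, β=0; u≡7, v≡3 (mod 8); ε(u)ε(v)=1·1, αω(v)=4·1, βω(u)=0·0; sum ≡ 1  ⇒  -1.
(a,b)_17: α=0, u≡1; β=1, v≡2 (mod 17); (1|17)=+1, (2|17)=+1; sign (−1)^0·+1^1·+1^0 = +1.
Ram(55, -17765) = {2, 5}; no ℚ_2-point on the conic.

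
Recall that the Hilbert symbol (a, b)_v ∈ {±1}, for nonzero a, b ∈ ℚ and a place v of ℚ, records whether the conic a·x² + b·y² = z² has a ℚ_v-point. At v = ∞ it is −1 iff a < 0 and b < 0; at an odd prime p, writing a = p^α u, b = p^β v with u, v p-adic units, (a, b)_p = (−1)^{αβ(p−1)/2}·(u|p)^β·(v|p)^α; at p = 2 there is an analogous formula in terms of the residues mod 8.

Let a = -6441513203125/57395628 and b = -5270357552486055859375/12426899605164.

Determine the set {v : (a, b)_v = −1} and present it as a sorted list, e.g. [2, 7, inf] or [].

(a, b) ≡ (-15015, -77) mod (ℚ^×)²; places V = {2, 3, 5, 7, 11, 13, 41, ∞}.
(a,b)_11: α=1, u≡6; β=-1, v≡3 (mod 11); (6|11)=-1, (3|11)=+1; sign (−1)^1·-1^-1·+1^1 = +1.
(a,b)_5: α=7, u≡2; β=8, v≡3 (mod 5); (2|5)=-1, (3|5)=-1; sign (−1)^0·-1^8·-1^7 = -1.
(a,b)_3: α=-15, u≡2; β=-24, v≡1 (mod 3); (2|3)=-1, (1|3)=+1; sign (−1)^0·-1^-24·+1^-15 = +1.
(a,b)_2: α=-2, β=-2; u≡1, v≡3 (mod 8); ε(u)ε(v)=0·1, αω(v)=-2·1, βω(u)=-2·0; sum ≡ 0  ⇒  +1.
(a,b)_13: α=1, u≡2; β=2, v≡10 (mod 13); (2|13)=-1, (10|13)=+1; sign (−1)^0·-1^2·+1^1 = +1.
(a,b)_7: α=3, u≡2; β=5, v≡5 (mod 7); (2|7)=+1, (5|7)=-1; sign (−1)^1·+1^5·-1^3 = +1.
(a,b)_41: α=2, u≡10; β=6, v≡8 (mod 41); (10|41)=+1, (8|41)=+1; sign (−1)^0·+1^6·+1^2 = +1.
(a,b)_∞: sgn(-15015)=−, sgn(-77)=−, so -1.
(-15015, -77 / ℚ) ramifies at {5, ∞}: a division algebra.

[5, inf]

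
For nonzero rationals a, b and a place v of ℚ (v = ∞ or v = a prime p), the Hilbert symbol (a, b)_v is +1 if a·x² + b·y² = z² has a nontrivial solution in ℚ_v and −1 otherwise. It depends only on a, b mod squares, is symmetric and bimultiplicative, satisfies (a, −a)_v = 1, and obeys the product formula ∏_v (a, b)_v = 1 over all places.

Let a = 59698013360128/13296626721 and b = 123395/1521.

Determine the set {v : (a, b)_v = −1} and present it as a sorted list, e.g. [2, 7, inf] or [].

Mod squares: a ≡ 6597877, b ≡ 123395. Check v ∈ {∞, 2, 3, 5, 7, 11, 13, 17, 19, 23, 29, 37, 43, 47}.
v=47: a=47^2·(≡3), b=47^0·(≡15) mod 47; (3|47)=+1, (15|47)=-1; (−1)^{2·0·23}·(+1)^0·(-1)^2 = +1.
v=11: a=11^1·(≡2), b=11^0·(≡10) mod 11; (2|11)=-1, (10|11)=-1; (−1)^{1·0·5}·(-1)^0·(-1)^1 = -1.
v=29: a=29^1·(≡14), b=29^1·(≡15) mod 29; (14|29)=-1, (15|29)=-1; (−1)^{1·1·14}·(-1)^1·(-1)^1 = +1.
v=∞: 6597877 > 0 and 123395 > 0  ⇒  (a,b)_∞ = +1.
v=37: a=37^1·(≡17), b=37^1·(≡29) mod 37; (17|37)=-1, (29|37)=-1; (−1)^{1·1·18}·(-1)^1·(-1)^1 = +1.
v=17: a=17^-4·(≡11), b=17^0·(≡16) mod 17; (11|17)=-1, (16|17)=+1; (−1)^{-4·0·8}·(-1)^0·(+1)^-4 = +1.
v=3: a=3^-2·(≡1), b=3^-2·(≡2) mod 3; (1|3)=+1, (2|3)=-1; (−1)^{-2·-2·1}·(+1)^-2·(-1)^-2 = +1.
v=19: a=19^-2·(≡18), b=19^0·(≡9) mod 19; (18|19)=-1, (9|19)=+1; (−1)^{-2·0·9}·(-1)^0·(+1)^-2 = +1.
v=13: a=13^1·(≡4), b=13^-2·(≡10) mod 13; (4|13)=+1, (10|13)=+1; (−1)^{1·-2·6}·(+1)^-2·(+1)^1 = +1.
v=23: a=23^0·(≡17), b=23^1·(≡2) mod 23; (17|23)=-1, (2|23)=+1; (−1)^{0·1·11}·(-1)^1·(+1)^0 = -1.
v=7: a=7^-2·(≡6), b=7^0·(≡3) mod 7; (6|7)=-1, (3|7)=-1; (−1)^{-2·0·3}·(-1)^0·(-1)^-2 = +1.
v=2: v_2(a)=12, v_2(b)=0; units ≡ 5, 3 (mod 8); ε·ε+αω+βω = 0·1+12·1+0·1 ≡ 0  ⇒  (a,b)_2 = +1.
v=43: a=43^1·(≡6), b=43^0·(≡34) mod 43; (6|43)=+1, (34|43)=-1; (−1)^{1·0·21}·(+1)^0·(-1)^1 = -1.
v=5: a=5^0·(≡3), b=5^1·(≡4) mod 5; (3|5)=-1, (4|5)=+1; (−1)^{0·1·2}·(-1)^1·(+1)^0 = -1.
Ram(6597877, 123395) = {5, 11, 23, 43}; no ℚ_5-point on the conic.

[5, 11, 23, 43]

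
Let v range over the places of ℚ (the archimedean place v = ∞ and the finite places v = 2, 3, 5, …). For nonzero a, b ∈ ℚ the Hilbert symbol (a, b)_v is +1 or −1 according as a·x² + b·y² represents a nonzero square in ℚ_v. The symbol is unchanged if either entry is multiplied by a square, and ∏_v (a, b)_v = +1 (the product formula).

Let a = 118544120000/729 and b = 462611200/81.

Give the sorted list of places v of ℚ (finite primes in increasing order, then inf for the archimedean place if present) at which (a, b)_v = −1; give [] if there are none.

(a, b) ≡ (1763, 43) mod (ℚ^×)²; places V = {2, 3, 5, 41, 43, ∞}.
(a,b)_2: α=6, β=8; u≡3, v≡3 (mod 8); ε(u)ε(v)=1·1, αω(v)=6·1, βω(u)=8·1; sum ≡ 1  ⇒  -1.
(a,b)_5: α=4, u≡3; β=2, v≡3 (mod 5); (3|5)=-1, (3|5)=-1; sign (−1)^0·-1^2·-1^4 = +1.
(a,b)_41: α=3, u≡40; β=2, v≡33 (mod 41); (40|41)=+1, (33|41)=+1; sign (−1)^0·+1^2·+1^3 = +1.
(a,b)_∞: sgn(1763)=+, sgn(43)=+, so +1.
(a,b)_43: α=1, u≡40; β=1, v≡40 (mod 43); (40|43)=+1, (40|43)=+1; sign (−1)^1·+1^1·+1^1 = -1.
(a,b)_3: α=-6, u≡2; β=-4, v≡1 (mod 3); (2|3)=-1, (1|3)=+1; sign (−1)^0·-1^-4·+1^-6 = +1.
|Ram(1763, 43)| = 2, even; anisotropic at {2, 43}.

[2, 43]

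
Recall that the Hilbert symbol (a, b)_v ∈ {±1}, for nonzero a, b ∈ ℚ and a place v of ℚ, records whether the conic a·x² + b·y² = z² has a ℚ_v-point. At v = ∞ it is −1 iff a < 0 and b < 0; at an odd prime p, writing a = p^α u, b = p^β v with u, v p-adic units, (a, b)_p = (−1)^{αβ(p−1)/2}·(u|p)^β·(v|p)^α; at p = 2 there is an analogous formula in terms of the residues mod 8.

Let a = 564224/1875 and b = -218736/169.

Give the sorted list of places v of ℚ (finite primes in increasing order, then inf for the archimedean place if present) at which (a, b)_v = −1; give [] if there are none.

Mod squares: a ≡ 1653, b ≡ -31. Check v ∈ {∞, 2, 3, 5, 7, 13, 19, 29, 31}.
v=2: v_2(a)=10, v_2(b)=4; units ≡ 5, 1 (mod 8); ε·ε+αω+βω = 0·0+10·0+4·1 ≡ 0  ⇒  (a,b)_2 = +1.
v=13: a=13^0·(≡8), b=13^-2·(≡2) mod 13; (8|13)=-1, (2|13)=-1; (−1)^{0·-2·6}·(-1)^-2·(-1)^0 = +1.
v=7: a=7^0·(≡4), b=7^2·(≡2) mod 7; (4|7)=+1, (2|7)=+1; (−1)^{0·2·3}·(+1)^2·(+1)^0 = +1.
v=3: a=3^-1·(≡2), b=3^2·(≡2) mod 3; (2|3)=-1, (2|3)=-1; (−1)^{-1·2·1}·(-1)^2·(-1)^-1 = -1.
v=19: a=19^1·(≡16), b=19^0·(≡4) mod 19; (16|19)=+1, (4|19)=+1; (−1)^{1·0·9}·(+1)^0·(+1)^1 = +1.
v=∞: 1653 > 0 and -31 < 0  ⇒  (a,b)_∞ = +1.
v=5: a=5^-4·(≡3), b=5^0·(≡1) mod 5; (3|5)=-1, (1|5)=+1; (−1)^{-4·0·2}·(-1)^0·(+1)^-4 = +1.
v=31: a=31^0·(≡14), b=31^1·(≡23) mod 31; (14|31)=+1, (23|31)=-1; (−1)^{0·1·15}·(+1)^1·(-1)^0 = +1.
v=29: a=29^1·(≡9), b=29^0·(≡21) mod 29; (9|29)=+1, (21|29)=-1; (−1)^{1·0·14}·(+1)^0·(-1)^1 = -1.
(1653, -31 / ℚ) ramifies at {3, 29}: a division algebra.

[3, 29]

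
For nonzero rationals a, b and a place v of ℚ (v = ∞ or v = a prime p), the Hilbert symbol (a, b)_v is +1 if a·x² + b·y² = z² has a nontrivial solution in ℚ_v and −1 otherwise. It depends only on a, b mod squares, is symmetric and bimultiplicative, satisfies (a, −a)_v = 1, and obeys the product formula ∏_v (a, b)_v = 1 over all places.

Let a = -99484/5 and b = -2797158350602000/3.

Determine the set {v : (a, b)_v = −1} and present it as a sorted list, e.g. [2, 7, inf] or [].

Mod squares: a ≡ -124355, b ≡ -33915. Check v ∈ {∞, 2, 3, 5, 7, 11, 17, 19}.
v=3: a=3^0·(≡1), b=3^-1·(≡2) mod 3; (1|3)=+1, (2|3)=-1; (−1)^{0·-1·1}·(+1)^-1·(-1)^0 = +1.
v=2: v_2(a)=2, v_2(b)=4; units ≡ 5, 5 (mod 8); ε·ε+αω+βω = 0·0+2·1+4·1 ≡ 0  ⇒  (a,b)_2 = +1.
v=19: a=19^1·(≡13), b=19^3·(≡11) mod 19; (13|19)=-1, (11|19)=+1; (−1)^{1·3·9}·(-1)^3·(+1)^1 = +1.
v=7: a=7^1·(≡1), b=7^3·(≡6) mod 7; (1|7)=+1, (6|7)=-1; (−1)^{1·3·3}·(+1)^3·(-1)^1 = +1.
v=5: a=5^-1·(≡1), b=5^3·(≡3) mod 5; (1|5)=+1, (3|5)=-1; (−1)^{-1·3·2}·(+1)^3·(-1)^-1 = -1.
v=11: a=11^1·(≡4), b=11^2·(≡1) mod 11; (4|11)=+1, (1|11)=+1; (−1)^{1·2·5}·(+1)^2·(+1)^1 = +1.
v=17: a=17^1·(≡6), b=17^3·(≡11) mod 17; (6|17)=-1, (11|17)=-1; (−1)^{1·3·8}·(-1)^3·(-1)^1 = +1.
v=∞: -124355 < 0 and -33915 < 0  ⇒  (a,b)_∞ = -1.
|Ram(-124355, -33915)| = 2, even; anisotropic at {5, ∞}.

[5, inf]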